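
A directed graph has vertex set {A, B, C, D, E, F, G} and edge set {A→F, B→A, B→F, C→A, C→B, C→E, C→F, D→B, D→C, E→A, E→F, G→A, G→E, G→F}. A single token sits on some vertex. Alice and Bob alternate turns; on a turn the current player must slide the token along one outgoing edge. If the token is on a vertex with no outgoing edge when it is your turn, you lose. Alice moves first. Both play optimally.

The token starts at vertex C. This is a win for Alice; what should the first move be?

Label each position W (a win for the player to move) or L (a loss). A position with no legal move is L; any other position is W exactly when some move reaches an L, and L when every move reaches a W.
Every edge goes from a vertex to one that appears earlier in the order F, A, E, B, C, G, D, so processing vertices in that order labels each vertex after all of its successors.
F: no outgoing edge → L
A: can move to F, which is L ⇒ W
E: can move to F, which is L ⇒ W
B: can move to F, which is L ⇒ W
C: can move to F, which is L ⇒ W
G: can move to F, which is L ⇒ W
D: moves to C(W), B(W); every one is W ⇒ L
From C, the L positions reachable in one move are: F.

Move to F.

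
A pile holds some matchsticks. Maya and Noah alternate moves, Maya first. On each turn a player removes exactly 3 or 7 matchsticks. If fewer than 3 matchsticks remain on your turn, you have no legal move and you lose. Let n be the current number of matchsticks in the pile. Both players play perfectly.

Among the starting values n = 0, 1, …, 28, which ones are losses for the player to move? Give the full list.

Build the W/L table. Terminal = L. A non-terminal position is W if it has a move to some L; otherwise it is L.
n=0: no move → L
n=1: no move → L
n=2: no move → L
n=3: reaches L-position 0 → W
n=4: reaches L-position 1 → W
n=5: reaches L-position 2 → W
n=6: only reaches 3(W), which is W → L
n=7: reaches L-position 0 → W
n=8: reaches L-position 1 → W
n=9: reaches L-position 6 → W
n=10: only reaches 7(W), 3(W), all W → L
n=11: only reaches 8(W), 4(W), all W → L
n=12: only reaches 9(W), 5(W), all W → L
n=13: reaches L-position 10 → W
n=14: reaches L-position 11 → W
n=15: reaches L-position 12 → W
n=16: only reaches 13(W), 9(W), all W → L
n=17: reaches L-position 10 → W
n=18: reaches L-position 11 → W
n=19: reaches L-position 16 → W
n=20: only reaches 17(W), 13(W), all W → L
n=21: only reaches 18(W), 14(W), all W → L
n=22: only reaches 19(W), 15(W), all W → L
n=23: reaches L-position 20 → W
n=24: reaches L-position 21 → W
n=25: reaches L-position 22 → W
n=26: only reaches 23(W), 19(W), all W → L
n=27: reaches L-position 20 → W
n=28: reaches L-position 21 → W
The losing starting values of n are exactly the entries labelled L in this table (12 of them).

0, 1, 2, 6, 10, 11, 12, 16, 20, 21, 22, 26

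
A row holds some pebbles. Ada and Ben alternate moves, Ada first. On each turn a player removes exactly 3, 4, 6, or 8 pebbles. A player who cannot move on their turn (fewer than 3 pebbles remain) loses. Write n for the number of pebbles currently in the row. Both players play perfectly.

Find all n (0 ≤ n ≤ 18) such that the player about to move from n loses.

Work bottom-up. With no move the player to move loses. Otherwise the position is W if at least one move leads to an L position for the opponent, and L if every move leads to a W.
n=0: no move → L
n=1: no move → L
n=2: no move → L
n=3: W (go to 0, an L position)
n=4: W (go to 1, an L position)
n=5: W (go to 2, an L position)
n=6: W (go to 2, an L position)
n=7: W (go to 1, an L position)
n=8: W (go to 2, an L position)
n=9: W (go to 1, an L position)
n=10: W (go to 2, an L position)
n=11: L (options 8(W), 7(W), 5(W), 3(W) are all W)
n=12: L (options 9(W), 8(W), 6(W), 4(W) are all W)
n=13: L (options 10(W), 9(W), 7(W), 5(W) are all W)
n=14: W (go to 11, an L position)
n=15: W (go to 12, an L position)
n=16: W (go to 13, an L position)
n=17: W (go to 13, an L position)
n=18: W (go to 12, an L position)
Reading off the rows marked L gives the requested list; there are 6 such values of n.

0, 1, 2, 11, 12, 13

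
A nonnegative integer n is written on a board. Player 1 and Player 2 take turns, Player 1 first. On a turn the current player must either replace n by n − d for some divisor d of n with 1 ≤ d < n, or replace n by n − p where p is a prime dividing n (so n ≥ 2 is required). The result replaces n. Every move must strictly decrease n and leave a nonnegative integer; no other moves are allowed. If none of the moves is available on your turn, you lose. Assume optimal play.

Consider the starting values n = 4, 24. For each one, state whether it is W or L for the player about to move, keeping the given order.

Label each position W (a win for the player to move) or L (a loss). A position with no legal move is L; any other position is W exactly when some move reaches an L, and L when every move reaches a W.
n=0: no move → L
n=1: no move → L
n=2: reaches L-position 0 → W
n=3: reaches L-position 0 → W
n=4: only reaches 2(W), 3(W), all W → L
n=5: reaches L-position 0 → W
n=6: reaches L-position 4 → W
n=7: reaches L-position 0 → W
n=8: reaches L-position 4 → W
n=9: only reaches 6(W), 8(W), all W → L
n=10: reaches L-position 9 → W
n=11: reaches L-position 0 → W
n=12: reaches L-position 9 → W
n=13: reaches L-position 0 → W
n=14: only reaches 7(W), 12(W), 13(W), all W → L
n=15: reaches L-position 14 → W
n=16: reaches L-position 14 → W
n=17: reaches L-position 0 → W
n=18: reaches L-position 9 → W
n=19: reaches L-position 0 → W
n=20: only reaches 10(W), 15(W), 16(W), 18(W), 19(W), all W → L
n=21: reaches L-position 14 → W
n=22: reaches L-position 20 → W
n=23: reaches L-position 0 → W
n=24: reaches L-position 20 → W

4: L, 24: W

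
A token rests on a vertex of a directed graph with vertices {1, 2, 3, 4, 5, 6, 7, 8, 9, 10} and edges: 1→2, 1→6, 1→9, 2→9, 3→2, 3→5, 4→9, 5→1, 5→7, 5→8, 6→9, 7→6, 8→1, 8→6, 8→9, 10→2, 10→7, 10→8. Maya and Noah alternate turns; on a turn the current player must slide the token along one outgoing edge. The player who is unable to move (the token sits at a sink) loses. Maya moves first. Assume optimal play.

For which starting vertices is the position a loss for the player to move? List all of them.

3, 7, 9

Build the W/L table. Terminal = L. A non-terminal position is W if it has a move to some L; otherwise it is L.
Every edge goes from a vertex to one that appears earlier in the order 9, 6, 2, 1, 4, 8, 7, 5, 3, 10, so processing vertices in that order labels each vertex after all of its successors.
9: no outgoing edge → L
6: reaches L-position 9 → W
2: reaches L-position 9 → W
1: reaches L-position 9 → W
4: reaches L-position 9 → W
8: reaches L-position 9 → W
7: only reaches 6(W), which is W → L
5: reaches L-position 7 → W
3: only reaches 5(W), 2(W), all W → L
10: reaches L-position 7 → W
Reading off the rows marked L gives the requested list; there are 3 such vertices.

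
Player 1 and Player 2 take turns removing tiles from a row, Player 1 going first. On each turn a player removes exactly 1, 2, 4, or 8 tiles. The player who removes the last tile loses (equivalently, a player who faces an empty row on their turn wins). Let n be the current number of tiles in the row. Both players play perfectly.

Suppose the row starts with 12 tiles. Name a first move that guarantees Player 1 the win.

Classify positions by backward induction: terminal positions (no move available) are W. From any other position, the mover wins iff some move reaches an L.
n=0: no move; the opponent has just taken the last tile and therefore loses → W
n=1: →0(W) only, which is W, so L
n=2: →1(L), so W
n=3: →1(L), so W
n=4: →3(W), 2(W), 0(W) — all W, so L
n=5: →4(L), so W
n=6: →4(L), so W
n=7: →6(W), 5(W), 3(W) — all W, so L
n=8: →7(L), so W
n=9: →7(L), so W
n=10: →9(W), 8(W), 6(W), 2(W) — all W, so L
n=11: →10(L), so W
n=12: →10(L), so W
From 12, the L positions reachable in one move are: 10, 4. Any move reaching one of these is winning.

Remove 2, leaving 10.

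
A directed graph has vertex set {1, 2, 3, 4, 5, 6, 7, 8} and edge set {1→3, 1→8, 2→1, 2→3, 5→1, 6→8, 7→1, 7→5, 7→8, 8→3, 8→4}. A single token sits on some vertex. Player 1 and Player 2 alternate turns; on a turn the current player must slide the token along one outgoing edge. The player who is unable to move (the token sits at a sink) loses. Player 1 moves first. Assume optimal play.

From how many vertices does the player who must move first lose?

Classify positions by backward induction: terminal positions (no move available) are L. From any other position, the mover wins iff some move reaches an L.
Every edge goes from a vertex to one that appears earlier in the order 4, 3, 8, 1, 2, 5, 7, 6, so processing vertices in that order labels each vertex after all of its successors.
4: no outgoing edge → L
3: no outgoing edge → L
8: W (go to 3, an L position)
1: W (go to 3, an L position)
2: W (go to 3, an L position)
5: L (sole option 1(W) is W)
7: W (go to 5, an L position)
6: L (sole option 8(W) is W)
The L vertices are 3, 4, 5, 6; that is 4 in all.

4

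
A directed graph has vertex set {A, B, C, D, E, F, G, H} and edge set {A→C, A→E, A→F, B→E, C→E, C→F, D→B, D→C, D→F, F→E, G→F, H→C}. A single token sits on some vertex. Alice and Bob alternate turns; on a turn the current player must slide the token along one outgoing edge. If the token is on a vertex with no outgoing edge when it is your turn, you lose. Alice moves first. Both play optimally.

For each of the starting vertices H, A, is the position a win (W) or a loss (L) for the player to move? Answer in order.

Classify positions by backward induction: terminal positions (no move available) are L. From any other position, the mover wins iff some move reaches an L.
Every edge goes from a vertex to one that appears earlier in the order E, F, C, G, B, A, D, H, so processing vertices in that order labels each vertex after all of its successors.
E: no outgoing edge → L
F: W (go to E, an L position)
C: W (go to E, an L position)
G: L (sole option F(W) is W)
B: W (go to E, an L position)
A: W (go to E, an L position)
D: L (options B(W), C(W), F(W) are all W)
H: L (sole option C(W) is W)

H: L, A: W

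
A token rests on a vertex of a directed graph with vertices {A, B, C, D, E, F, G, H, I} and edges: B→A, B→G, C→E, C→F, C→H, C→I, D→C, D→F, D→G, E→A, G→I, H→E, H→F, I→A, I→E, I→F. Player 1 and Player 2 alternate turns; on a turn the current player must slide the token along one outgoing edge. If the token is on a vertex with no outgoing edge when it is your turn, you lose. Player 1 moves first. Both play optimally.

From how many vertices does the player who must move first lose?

3

Build the W/L table. Terminal = L. A non-terminal position is W if it has a move to some L; otherwise it is L.
Every edge goes from a vertex to one that appears earlier in the order F, A, E, I, G, H, C, B, D, so processing vertices in that order labels each vertex after all of its successors.
F: no outgoing edge → L
A: no outgoing edge → L
E: W (go to A, an L position)
I: W (go to A, an L position)
G: L (sole option I(W) is W)
H: W (go to F, an L position)
C: W (go to F, an L position)
B: W (go to G, an L position)
D: W (go to G, an L position)
The L vertices are A, F, G; that is 3 in all.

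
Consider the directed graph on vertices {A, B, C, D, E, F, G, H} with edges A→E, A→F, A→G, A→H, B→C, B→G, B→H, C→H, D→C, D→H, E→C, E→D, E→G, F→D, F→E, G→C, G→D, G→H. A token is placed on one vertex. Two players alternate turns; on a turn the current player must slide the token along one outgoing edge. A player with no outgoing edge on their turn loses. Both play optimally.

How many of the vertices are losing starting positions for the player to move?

2

Label each position W (a win for the player to move) or L (a loss). A position with no legal move is L; any other position is W exactly when some move reaches an L, and L when every move reaches a W.
Every edge goes from a vertex to one that appears earlier in the order H, C, D, G, B, E, F, A, so processing vertices in that order labels each vertex after all of its successors.
H: no outgoing edge → L
C: can move to H, which is L ⇒ W
D: can move to H, which is L ⇒ W
G: can move to H, which is L ⇒ W
B: can move to H, which is L ⇒ W
E: moves to G(W), D(W), C(W); every one is W ⇒ L
F: can move to E, which is L ⇒ W
A: can move to E, which is L ⇒ W
The L vertices are E, H; that is 2 in all.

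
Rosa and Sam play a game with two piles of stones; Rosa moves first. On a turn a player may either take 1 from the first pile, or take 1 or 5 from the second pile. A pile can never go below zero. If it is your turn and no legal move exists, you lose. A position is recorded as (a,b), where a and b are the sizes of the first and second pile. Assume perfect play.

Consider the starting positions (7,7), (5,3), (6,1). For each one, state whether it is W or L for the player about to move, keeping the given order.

Classify positions by backward induction: terminal positions (no move available) are L. From any other position, the mover wins iff some move reaches an L.
No move ever increases a pile, so every position that can arise here has a ≤ 7 and b ≤ 7; it is enough to label the cells with 0 ≤ a ≤ 7 and 0 ≤ b ≤ 7.
Every move lowers a or b (never raises either), so fill the grid row by row in increasing a, and left to right within a row: each cell's successors are then already labelled.
      b=0  b=1  b=2  b=3  b=4  b=5  b=6  b=7
a=0:    L    W    L    W    L    W    L    W
a=1:    W    L    W    L    W    L    W    L
a=2:    L    W    L    W    L    W    L    W
a=3:    W    L    W    L    W    L    W    L
a=4:    L    W    L    W    L    W    L    W
a=5:    W    L    W    L    W    L    W    L
a=6:    L    W    L    W    L    W    L    W
a=7:    W    L    W    L    W    L    W    L
Cells with no legal move (terminal, hence L): (0,0).
The remaining L cells, each justified by listing all of its moves:
(0,2): L (sole option (0,1)(W) is W)
(0,4): L (sole option (0,3)(W) is W)
(0,6): L (options (0,5)(W), (0,1)(W) are all W)
(1,1): L (options (0,1)(W), (1,0)(W) are all W)
(1,3): L (options (0,3)(W), (1,2)(W) are all W)
(1,5): L (options (0,5)(W), (1,4)(W), (1,0)(W) are all W)
(1,7): L (options (0,7)(W), (1,6)(W), (1,2)(W) are all W)
(2,0): L (sole option (1,0)(W) is W)
(2,2): L (options (1,2)(W), (2,1)(W) are all W)
(2,4): L (options (1,4)(W), (2,3)(W) are all W)
(2,6): L (options (1,6)(W), (2,5)(W), (2,1)(W) are all W)
(3,1): L (options (2,1)(W), (3,0)(W) are all W)
(3,3): L (options (2,3)(W), (3,2)(W) are all W)
(3,5): L (options (2,5)(W), (3,4)(W), (3,0)(W) are all W)
(3,7): L (options (2,7)(W), (3,6)(W), (3,2)(W) are all W)
(4,0): L (sole option (3,0)(W) is W)
(4,2): L (options (3,2)(W), (4,1)(W) are all W)
(4,4): L (options (3,4)(W), (4,3)(W) are all W)
(4,6): L (options (3,6)(W), (4,5)(W), (4,1)(W) are all W)
(5,1): L (options (4,1)(W), (5,0)(W) are all W)
(5,3): L (options (4,3)(W), (5,2)(W) are all W)
(5,5): L (options (4,5)(W), (5,4)(W), (5,0)(W) are all W)
(5,7): L (options (4,7)(W), (5,6)(W), (5,2)(W) are all W)
(6,0): L (sole option (5,0)(W) is W)
(6,2): L (options (5,2)(W), (6,1)(W) are all W)
(6,4): L (options (5,4)(W), (6,3)(W) are all W)
(6,6): L (options (5,6)(W), (6,5)(W), (6,1)(W) are all W)
(7,1): L (options (6,1)(W), (7,0)(W) are all W)
(7,3): L (options (6,3)(W), (7,2)(W) are all W)
(7,5): L (options (6,5)(W), (7,4)(W), (7,0)(W) are all W)
(7,7): L (options (6,7)(W), (7,6)(W), (7,2)(W) are all W)
Every other cell has at least one move into one of the L cells above, so it is W.
(7,7): one of the L cells justified above, so L
(5,3): one of the L cells justified above, so L
(6,1): the move to (5,1) reaches an L cell, so W

(7,7): L, (5,3): L, (6,1): W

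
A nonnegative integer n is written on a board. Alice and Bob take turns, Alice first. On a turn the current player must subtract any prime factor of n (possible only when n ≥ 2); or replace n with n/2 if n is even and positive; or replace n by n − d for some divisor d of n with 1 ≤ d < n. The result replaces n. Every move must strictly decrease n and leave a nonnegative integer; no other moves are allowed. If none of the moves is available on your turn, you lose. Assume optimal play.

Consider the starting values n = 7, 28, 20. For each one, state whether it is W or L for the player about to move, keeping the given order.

Use the standard recursion: the mover loses at a terminal position; elsewhere, the mover wins exactly when some move hands the opponent an L position.
n=0: no move → L
n=1: no move → L
n=2: can move to 0, which is L ⇒ W
n=3: can move to 0, which is L ⇒ W
n=4: moves to 2(W), 3(W); every one is W ⇒ L
n=5: can move to 0, which is L ⇒ W
n=6: can move to 4, which is L ⇒ W
n=7: can move to 0, which is L ⇒ W
n=8: can move to 4, which is L ⇒ W
n=9: moves to 6(W), 8(W); every one is W ⇒ L
n=10: can move to 9, which is L ⇒ W
n=11: can move to 0, which is L ⇒ W
n=12: can move to 9, which is L ⇒ W
n=13: can move to 0, which is L ⇒ W
n=14: moves to 7(W), 12(W), 13(W); every one is W ⇒ L
n=15: can move to 14, which is L ⇒ W
n=16: can move to 14, which is L ⇒ W
n=17: can move to 0, which is L ⇒ W
n=18: can move to 9, which is L ⇒ W
n=19: can move to 0, which is L ⇒ W
n=20: moves to 10(W), 15(W), 16(W), 18(W), 19(W); every one is W ⇒ L
n=21: can move to 14, which is L ⇒ W
n=22: can move to 20, which is L ⇒ W
n=23: can move to 0, which is L ⇒ W
n=24: can move to 20, which is L ⇒ W
n=25: can move to 20, which is L ⇒ W
n=26: moves to 13(W), 24(W), 25(W); every one is W ⇒ L
n=27: can move to 26, which is L ⇒ W
n=28: can move to 14, which is L ⇒ W

7: W, 28: W, 20: L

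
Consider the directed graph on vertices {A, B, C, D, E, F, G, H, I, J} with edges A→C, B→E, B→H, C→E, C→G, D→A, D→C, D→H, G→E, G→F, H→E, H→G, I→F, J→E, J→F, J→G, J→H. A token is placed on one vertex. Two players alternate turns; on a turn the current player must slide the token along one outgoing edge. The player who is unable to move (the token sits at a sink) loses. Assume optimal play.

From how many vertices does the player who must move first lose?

3

Classify positions by backward induction: terminal positions (no move available) are L. From any other position, the mover wins iff some move reaches an L.
Every edge goes from a vertex to one that appears earlier in the order E, F, G, C, A, I, H, D, J, B, so processing vertices in that order labels each vertex after all of its successors.
E: no outgoing edge → L
F: no outgoing edge → L
G: →F(L), so W
C: →E(L), so W
A: →C(W) only, which is W, so L
I: →F(L), so W
H: →E(L), so W
D: →A(L), so W
J: →F(L), so W
B: →E(L), so W
The L vertices are A, E, F; that is 3 in all.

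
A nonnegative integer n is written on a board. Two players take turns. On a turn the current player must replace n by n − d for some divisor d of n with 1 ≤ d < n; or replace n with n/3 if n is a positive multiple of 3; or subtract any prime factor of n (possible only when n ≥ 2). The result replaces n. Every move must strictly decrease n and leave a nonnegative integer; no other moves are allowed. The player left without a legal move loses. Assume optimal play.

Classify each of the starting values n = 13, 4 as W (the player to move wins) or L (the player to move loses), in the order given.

13: W, 4: L

Use the standard recursion: the mover loses at a terminal position; elsewhere, the mover wins exactly when some move hands the opponent an L position.
n=0: no move → L
n=1: no move → L
n=2: can move to 0, which is L ⇒ W
n=3: can move to 0, which is L ⇒ W
n=4: moves to 2(W), 3(W); every one is W ⇒ L
n=5: can move to 0, which is L ⇒ W
n=6: can move to 4, which is L ⇒ W
n=7: can move to 0, which is L ⇒ W
n=8: can move to 4, which is L ⇒ W
n=9: moves to 3(W), 6(W), 8(W); every one is W ⇒ L
n=10: can move to 9, which is L ⇒ W
n=11: can move to 0, which is L ⇒ W
n=12: can move to 4, which is L ⇒ W
n=13: can move to 0, which is L ⇒ W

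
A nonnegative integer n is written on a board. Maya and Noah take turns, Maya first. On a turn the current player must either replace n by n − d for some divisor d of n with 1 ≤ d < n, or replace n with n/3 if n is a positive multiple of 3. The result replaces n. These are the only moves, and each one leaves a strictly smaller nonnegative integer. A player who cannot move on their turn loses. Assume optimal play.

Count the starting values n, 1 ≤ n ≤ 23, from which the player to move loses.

10

Positions with no move are L. A position that does have a move is losing for the player to move precisely when every available move leads to a winning position for the opponent. Fill in the labels:
n=0: no move → L
n=1: no move → L
n=2: W (go to 1, an L position)
n=3: W (go to 1, an L position)
n=4: L (options 2(W), 3(W) are all W)
n=5: W (go to 4, an L position)
n=6: W (go to 4, an L position)
n=7: L (sole option 6(W) is W)
n=8: W (go to 4, an L position)
n=9: L (options 3(W), 6(W), 8(W) are all W)
n=10: W (go to 9, an L position)
n=11: L (sole option 10(W) is W)
n=12: W (go to 4, an L position)
n=13: L (sole option 12(W) is W)
n=14: W (go to 7, an L position)
n=15: L (options 5(W), 10(W), 12(W), 14(W) are all W)
n=16: W (go to 15, an L position)
n=17: L (sole option 16(W) is W)
n=18: W (go to 9, an L position)
n=19: L (sole option 18(W) is W)
n=20: W (go to 15, an L position)
n=21: W (go to 7, an L position)
n=22: W (go to 11, an L position)
n=23: L (sole option 22(W) is W)
L entries with 1 ≤ n ≤ 23 (n=0 is outside the asked range and is not counted): n = 1, 4, 7, 9, 11, 13, 15, 17, 19, 23; that makes 10.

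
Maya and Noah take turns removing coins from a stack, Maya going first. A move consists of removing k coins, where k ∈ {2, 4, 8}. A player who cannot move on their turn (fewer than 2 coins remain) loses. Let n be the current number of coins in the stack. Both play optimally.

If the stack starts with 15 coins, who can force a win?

Build the W/L table. Terminal = L. A non-terminal position is W if it has a move to some L; otherwise it is L.
n=0: no move → L
n=1: no move → L
n=2: can move to 0, which is L ⇒ W
n=3: can move to 1, which is L ⇒ W
n=4: can move to 0, which is L ⇒ W
n=5: can move to 1, which is L ⇒ W
n=6: moves to 4(W), 2(W); every one is W ⇒ L
n=7: moves to 5(W), 3(W); every one is W ⇒ L
n=8: can move to 6, which is L ⇒ W
n=9: can move to 7, which is L ⇒ W
n=10: can move to 6, which is L ⇒ W
n=11: can move to 7, which is L ⇒ W
n=12: moves to 10(W), 8(W), 4(W); every one is W ⇒ L
n=13: moves to 11(W), 9(W), 5(W); every one is W ⇒ L
n=14: can move to 12, which is L ⇒ W
n=15: can move to 13, which is L ⇒ W
From 15 Maya can remove 2, leaving 13, reaching an L position.

Maya wins.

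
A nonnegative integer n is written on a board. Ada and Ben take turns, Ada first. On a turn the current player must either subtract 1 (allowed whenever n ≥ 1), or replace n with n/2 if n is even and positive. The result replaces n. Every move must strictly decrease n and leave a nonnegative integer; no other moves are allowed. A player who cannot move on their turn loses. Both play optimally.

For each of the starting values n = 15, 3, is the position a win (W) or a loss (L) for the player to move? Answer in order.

15: L, 3: W

Classify positions by backward induction: terminal positions (no move available) are L. From any other position, the mover wins iff some move reaches an L.
n=0: no move → L
n=1: can move to 0, which is L ⇒ W
n=2: the only move is to 1(W), a W ⇒ L
n=3: can move to 2, which is L ⇒ W
n=4: can move to 2, which is L ⇒ W
n=5: the only move is to 4(W), a W ⇒ L
n=6: can move to 5, which is L ⇒ W
n=7: the only move is to 6(W), a W ⇒ L
n=8: can move to 7, which is L ⇒ W
n=9: the only move is to 8(W), a W ⇒ L
n=10: can move to 5, which is L ⇒ W
n=11: the only move is to 10(W), a W ⇒ L
n=12: can move to 11, which is L ⇒ W
n=13: the only move is to 12(W), a W ⇒ L
n=14: can move to 7, which is L ⇒ W
n=15: the only move is to 14(W), a W ⇒ L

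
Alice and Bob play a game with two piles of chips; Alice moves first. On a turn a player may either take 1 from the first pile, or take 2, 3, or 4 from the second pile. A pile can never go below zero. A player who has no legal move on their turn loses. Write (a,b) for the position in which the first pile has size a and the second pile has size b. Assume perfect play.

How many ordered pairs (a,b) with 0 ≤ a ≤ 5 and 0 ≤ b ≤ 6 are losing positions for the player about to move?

Compute win/loss labels from the base case upward. A position with no move is L. Any other position is W if it can reach an L in one move, else L.
Every move lowers a or b (never raises either), so fill the grid row by row in increasing a, and left to right within a row: each cell's successors are then already labelled.
      b=0  b=1  b=2  b=3  b=4  b=5  b=6
a=0:    L    L    W    W    W    W    L
a=1:    W    W    L    L    W    W    W
a=2:    L    L    W    W    W    W    L
a=3:    W    W    L    L    W    W    W
a=4:    L    L    W    W    W    W    L
a=5:    W    W    L    L    W    W    W
Cells with no legal move (terminal, hence L): (0,0), (0,1).
The remaining L cells, each justified by listing all of its moves:
(0,6): moves to (0,4)(W), (0,3)(W), (0,2)(W); every one is W ⇒ L
(1,2): moves to (0,2)(W), (1,0)(W); every one is W ⇒ L
(1,3): moves to (0,3)(W), (1,1)(W), (1,0)(W); every one is W ⇒ L
(2,0): the only move is to (1,0)(W), a W ⇒ L
(2,1): the only move is to (1,1)(W), a W ⇒ L
(2,6): moves to (1,6)(W), (2,4)(W), (2,3)(W), (2,2)(W); every one is W ⇒ L
(3,2): moves to (2,2)(W), (3,0)(W); every one is W ⇒ L
(3,3): moves to (2,3)(W), (3,1)(W), (3,0)(W); every one is W ⇒ L
(4,0): the only move is to (3,0)(W), a W ⇒ L
(4,1): the only move is to (3,1)(W), a W ⇒ L
(4,6): moves to (3,6)(W), (4,4)(W), (4,3)(W), (4,2)(W); every one is W ⇒ L
(5,2): moves to (4,2)(W), (5,0)(W); every one is W ⇒ L
(5,3): moves to (4,3)(W), (5,1)(W), (5,0)(W); every one is W ⇒ L
Every other cell has at least one move into one of the L cells above, so it is W.
L cells per row: a=0: 3, a=1: 2, a=2: 3, a=3: 2, a=4: 3, a=5: 2; total 15.

15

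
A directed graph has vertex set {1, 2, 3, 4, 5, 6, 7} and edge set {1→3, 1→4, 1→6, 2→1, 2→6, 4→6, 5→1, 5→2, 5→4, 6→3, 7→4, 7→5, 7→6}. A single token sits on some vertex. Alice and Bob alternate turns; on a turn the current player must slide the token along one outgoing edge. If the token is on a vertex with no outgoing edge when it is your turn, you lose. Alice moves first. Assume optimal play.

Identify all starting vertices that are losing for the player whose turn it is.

Classify positions by backward induction: terminal positions (no move available) are L. From any other position, the mover wins iff some move reaches an L.
Every edge goes from a vertex to one that appears earlier in the order 3, 6, 4, 1, 2, 5, 7, so processing vertices in that order labels each vertex after all of its successors.
3: no outgoing edge → L
6: →3(L), so W
4: →6(W) only, which is W, so L
1: →4(L), so W
2: →1(W), 6(W) — all W, so L
5: →2(L), so W
7: →4(L), so W
Reading off the rows marked L gives the requested list; there are 3 such vertices.

2, 3, 4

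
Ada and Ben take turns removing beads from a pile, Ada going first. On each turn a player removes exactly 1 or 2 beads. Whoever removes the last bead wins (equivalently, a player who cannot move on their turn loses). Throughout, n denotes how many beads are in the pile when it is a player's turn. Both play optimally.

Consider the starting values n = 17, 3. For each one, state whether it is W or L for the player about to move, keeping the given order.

Compute win/loss labels from the base case upward. A position with no move is L. Any other position is W if it can reach an L in one move, else L.
n=0: no move → L
n=1: →0(L), so W
n=2: →0(L), so W
n=3: →2(W), 1(W) — all W, so L
n=4: →3(L), so W
n=5: →3(L), so W
n=6: →5(W), 4(W) — all W, so L
n=7: →6(L), so W
n=8: →6(L), so W
n=9: →8(W), 7(W) — all W, so L
n=10: →9(L), so W
n=11: →9(L), so W
n=12: →11(W), 10(W) — all W, so L
n=13: →12(L), so W
n=14: →12(L), so W
n=15: →14(W), 13(W) — all W, so L
n=16: →15(L), so W
n=17: →15(L), so W

17: W, 3: L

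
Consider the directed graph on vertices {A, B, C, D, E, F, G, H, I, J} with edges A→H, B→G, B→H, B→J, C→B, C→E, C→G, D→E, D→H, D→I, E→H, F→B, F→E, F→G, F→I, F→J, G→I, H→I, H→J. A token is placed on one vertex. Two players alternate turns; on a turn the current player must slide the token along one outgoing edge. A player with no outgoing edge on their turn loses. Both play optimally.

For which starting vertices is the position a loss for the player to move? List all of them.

Label each position W (a win for the player to move) or L (a loss). A position with no legal move is L; any other position is W exactly when some move reaches an L, and L when every move reaches a W.
Every edge goes from a vertex to one that appears earlier in the order I, J, H, E, G, B, A, C, F, D, so processing vertices in that order labels each vertex after all of its successors.
I: no outgoing edge → L
J: no outgoing edge → L
H: reaches L-position J → W
E: only reaches H(W), which is W → L
G: reaches L-position I → W
B: reaches L-position J → W
A: only reaches H(W), which is W → L
C: reaches L-position E → W
F: reaches L-position E → W
D: reaches L-position E → W
Reading off the rows marked L gives the requested list; there are 4 such vertices.

A, E, I, J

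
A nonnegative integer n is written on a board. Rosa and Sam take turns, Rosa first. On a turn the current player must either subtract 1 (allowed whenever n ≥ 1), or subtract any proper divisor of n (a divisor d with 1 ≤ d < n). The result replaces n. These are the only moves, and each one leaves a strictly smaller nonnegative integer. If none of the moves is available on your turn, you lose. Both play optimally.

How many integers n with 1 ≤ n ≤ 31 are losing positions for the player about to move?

Compute win/loss labels from the base case upward. A position with no move is L. Any other position is W if it can reach an L in one move, else L.
n=0: no move → L
n=1: →0(L), so W
n=2: →1(W) only, which is W, so L
n=3: →2(L), so W
n=4: →2(L), so W
n=5: →4(W) only, which is W, so L
n=6: →5(L), so W
n=7: →6(W) only, which is W, so L
n=8: →7(L), so W
n=9: →6(W), 8(W) — all W, so L
n=10: →5(L), so W
n=11: →10(W) only, which is W, so L
n=12: →9(L), so W
n=13: →12(W) only, which is W, so L
n=14: →7(L), so W
n=15: →10(W), 12(W), 14(W) — all W, so L
n=16: →15(L), so W
n=17: →16(W) only, which is W, so L
n=18: →9(L), so W
n=19: →18(W) only, which is W, so L
n=20: →15(L), so W
n=21: →14(W), 18(W), 20(W) — all W, so L
n=22: →11(L), so W
n=23: →22(W) only, which is W, so L
n=24: →21(L), so W
n=25: →20(W), 24(W) — all W, so L
n=26: →13(L), so W
n=27: →18(W), 24(W), 26(W) — all W, so L
n=28: →21(L), so W
n=29: →28(W) only, which is W, so L
n=30: →15(L), so W
n=31: →30(W) only, which is W, so L
L entries with 1 ≤ n ≤ 31 (n=0 is outside the asked range and is not counted): n = 2, 5, 7, 9, 11, 13, 15, 17, 19, 21, 23, 25, 27, 29, 31; that makes 15.

15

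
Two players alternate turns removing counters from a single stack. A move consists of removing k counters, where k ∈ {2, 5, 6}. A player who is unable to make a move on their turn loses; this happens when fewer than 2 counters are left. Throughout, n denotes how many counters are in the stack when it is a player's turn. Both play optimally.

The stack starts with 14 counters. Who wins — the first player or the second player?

Classify positions by backward induction: terminal positions (no move available) are L. From any other position, the mover wins iff some move reaches an L.
n=0: no move → L
n=1: no move → L
n=2: can move to 0, which is L ⇒ W
n=3: can move to 1, which is L ⇒ W
n=4: the only move is to 2(W), a W ⇒ L
n=5: can move to 0, which is L ⇒ W
n=6: can move to 4, which is L ⇒ W
n=7: can move to 1, which is L ⇒ W
n=8: moves to 6(W), 3(W), 2(W); every one is W ⇒ L
n=9: can move to 4, which is L ⇒ W
n=10: can move to 8, which is L ⇒ W
n=11: moves to 9(W), 6(W), 5(W); every one is W ⇒ L
n=12: moves to 10(W), 7(W), 6(W); every one is W ⇒ L
n=13: can move to 11, which is L ⇒ W
n=14: can move to 12, which is L ⇒ W
From 14 the player to move can remove 2, leaving 12, reaching an L position.

The first player wins.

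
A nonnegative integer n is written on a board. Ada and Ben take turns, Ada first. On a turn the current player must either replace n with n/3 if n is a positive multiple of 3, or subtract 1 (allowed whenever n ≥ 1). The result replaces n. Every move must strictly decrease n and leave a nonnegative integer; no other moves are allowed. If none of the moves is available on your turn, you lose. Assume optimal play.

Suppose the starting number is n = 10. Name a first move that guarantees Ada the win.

Classify positions by backward induction: terminal positions (no move available) are L. From any other position, the mover wins iff some move reaches an L.
n=0: no move → L
n=1: W (go to 0, an L position)
n=2: L (sole option 1(W) is W)
n=3: W (go to 2, an L position)
n=4: L (sole option 3(W) is W)
n=5: W (go to 4, an L position)
n=6: W (go to 2, an L position)
n=7: L (sole option 6(W) is W)
n=8: W (go to 7, an L position)
n=9: L (options 3(W), 8(W) are all W)
n=10: W (go to 9, an L position)
From 10, the L positions reachable in one move are: 9.

Move to 9.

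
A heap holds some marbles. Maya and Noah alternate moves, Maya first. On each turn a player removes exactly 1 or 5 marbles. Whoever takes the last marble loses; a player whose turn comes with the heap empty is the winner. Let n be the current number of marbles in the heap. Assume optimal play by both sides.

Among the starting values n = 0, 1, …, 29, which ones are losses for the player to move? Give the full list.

Positions with no move are W. A position that does have a move is losing for the player to move precisely when every available move leads to a winning position for the opponent. Fill in the labels:
n=0: no move; the opponent has just taken the last marble and therefore loses → W
n=1: →0(W) only, which is W, so L
n=2: →1(L), so W
n=3: →2(W) only, which is W, so L
n=4: →3(L), so W
n=5: →4(W), 0(W) — all W, so L
n=6: →5(L), so W
n=7: →6(W), 2(W) — all W, so L
n=8: →7(L), so W
n=9: →8(W), 4(W) — all W, so L
n=10: →9(L), so W
n=11: →10(W), 6(W) — all W, so L
n=12: →11(L), so W
n=13: →12(W), 8(W) — all W, so L
n=14: →13(L), so W
n=15: →14(W), 10(W) — all W, so L
n=16: →15(L), so W
n=17: →16(W), 12(W) — all W, so L
n=18: →17(L), so W
n=19: →18(W), 14(W) — all W, so L
n=20: →19(L), so W
n=21: →20(W), 16(W) — all W, so L
n=22: →21(L), so W
n=23: →22(W), 18(W) — all W, so L
n=24: →23(L), so W
n=25: →24(W), 20(W) — all W, so L
n=26: →25(L), so W
n=27: →26(W), 22(W) — all W, so L
n=28: →27(L), so W
n=29: →28(W), 24(W) — all W, so L
Reading off the rows marked L gives the requested list; there are 15 such values of n.

1, 3, 5, 7, 9, 11, 13, 15, 17, 19, 21, 23, 25, 27, 29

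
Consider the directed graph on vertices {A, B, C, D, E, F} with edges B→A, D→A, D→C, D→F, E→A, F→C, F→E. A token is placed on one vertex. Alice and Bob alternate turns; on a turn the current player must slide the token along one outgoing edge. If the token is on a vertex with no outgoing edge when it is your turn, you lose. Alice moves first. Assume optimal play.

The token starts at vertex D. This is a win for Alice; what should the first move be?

Move to C.

Work bottom-up. With no move the player to move loses. Otherwise the position is W if at least one move leads to an L position for the opponent, and L if every move leads to a W.
Every edge goes from a vertex to one that appears earlier in the order A, C, E, F, B, D, so processing vertices in that order labels each vertex after all of its successors.
A: no outgoing edge → L
C: no outgoing edge → L
E: reaches L-position A → W
F: reaches L-position C → W
B: reaches L-position A → W
D: reaches L-position C → W
From D, the L positions reachable in one move are: C, A. Any move reaching one of these is winning.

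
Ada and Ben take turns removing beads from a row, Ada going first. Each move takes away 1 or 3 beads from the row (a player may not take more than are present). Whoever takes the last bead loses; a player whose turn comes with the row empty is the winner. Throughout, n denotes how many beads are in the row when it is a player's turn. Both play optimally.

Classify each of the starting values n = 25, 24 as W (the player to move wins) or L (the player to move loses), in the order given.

Compute win/loss labels from the base case upward. A position with no move is W. Any other position is W if it can reach an L in one move, else L.
n=0: no move; the opponent has just taken the last bead and therefore loses → W
n=1: the only move is to 0(W), a W ⇒ L
n=2: can move to 1, which is L ⇒ W
n=3: moves to 2(W), 0(W); every one is W ⇒ L
n=4: can move to 3, which is L ⇒ W
n=5: moves to 4(W), 2(W); every one is W ⇒ L
n=6: can move to 5, which is L ⇒ W
n=7: moves to 6(W), 4(W); every one is W ⇒ L
n=8: can move to 7, which is L ⇒ W
n=9: moves to 8(W), 6(W); every one is W ⇒ L
n=10: can move to 9, which is L ⇒ W
n=11: moves to 10(W), 8(W); every one is W ⇒ L
n=12: can move to 11, which is L ⇒ W
n=13: moves to 12(W), 10(W); every one is W ⇒ L
n=14: can move to 13, which is L ⇒ W
n=15: moves to 14(W), 12(W); every one is W ⇒ L
n=16: can move to 15, which is L ⇒ W
n=17: moves to 16(W), 14(W); every one is W ⇒ L
n=18: can move to 17, which is L ⇒ W
n=19: moves to 18(W), 16(W); every one is W ⇒ L
n=20: can move to 19, which is L ⇒ W
n=21: moves to 20(W), 18(W); every one is W ⇒ L
n=22: can move to 21, which is L ⇒ W
n=23: moves to 22(W), 20(W); every one is W ⇒ L
n=24: can move to 23, which is L ⇒ W
n=25: moves to 24(W), 22(W); every one is W ⇒ L

25: L, 24: W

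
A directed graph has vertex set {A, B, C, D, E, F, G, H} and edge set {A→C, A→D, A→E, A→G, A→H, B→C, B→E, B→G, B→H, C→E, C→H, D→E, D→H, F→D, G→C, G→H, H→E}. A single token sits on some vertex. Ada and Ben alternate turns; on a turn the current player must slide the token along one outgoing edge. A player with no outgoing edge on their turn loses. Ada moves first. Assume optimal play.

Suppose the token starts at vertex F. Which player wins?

Ben wins.

Classify positions by backward induction: terminal positions (no move available) are L. From any other position, the mover wins iff some move reaches an L.
Every edge goes from a vertex to one that appears earlier in the order E, H, C, G, D, F, A, B, so processing vertices in that order labels each vertex after all of its successors.
E: no outgoing edge → L
H: →E(L), so W
C: →E(L), so W
G: →C(W), H(W) — all W, so L
D: →E(L), so W
F: →D(W) only, which is W, so L
A: →G(L), so W
B: →G(L), so W
Every move from F reaches a W position, so the mover loses.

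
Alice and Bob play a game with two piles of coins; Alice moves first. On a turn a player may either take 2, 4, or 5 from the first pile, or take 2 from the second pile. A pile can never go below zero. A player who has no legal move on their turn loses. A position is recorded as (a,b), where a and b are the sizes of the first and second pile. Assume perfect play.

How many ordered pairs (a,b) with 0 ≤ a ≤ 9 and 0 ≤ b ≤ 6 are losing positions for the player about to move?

Compute win/loss labels from the base case upward. A position with no move is L. Any other position is W if it can reach an L in one move, else L.
Every move lowers a or b (never raises either), so fill the grid row by row in increasing a, and left to right within a row: each cell's successors are then already labelled.
      b=0  b=1  b=2  b=3  b=4  b=5  b=6
a=0:    L    L    W    W    L    L    W
a=1:    L    L    W    W    L    L    W
a=2:    W    W    L    L    W    W    L
a=3:    W    W    L    L    W    W    L
a=4:    W    W    W    W    W    W    W
a=5:    W    W    W    W    W    W    W
a=6:    W    W    W    W    W    W    W
a=7:    L    L    W    W    L    L    W
a=8:    L    L    W    W    L    L    W
a=9:    W    W    L    L    W    W    L
Cells with no legal move (terminal, hence L): (0,0), (0,1), (1,0), (1,1).
The remaining L cells, each justified by listing all of its moves:
(0,4): the only move is to (0,2)(W), a W ⇒ L
(0,5): the only move is to (0,3)(W), a W ⇒ L
(1,4): the only move is to (1,2)(W), a W ⇒ L
(1,5): the only move is to (1,3)(W), a W ⇒ L
(2,2): moves to (0,2)(W), (2,0)(W); every one is W ⇒ L
(2,3): moves to (0,3)(W), (2,1)(W); every one is W ⇒ L
(2,6): moves to (0,6)(W), (2,4)(W); every one is W ⇒ L
(3,2): moves to (1,2)(W), (3,0)(W); every one is W ⇒ L
(3,3): moves to (1,3)(W), (3,1)(W); every one is W ⇒ L
(3,6): moves to (1,6)(W), (3,4)(W); every one is W ⇒ L
(7,0): moves to (5,0)(W), (3,0)(W), (2,0)(W); every one is W ⇒ L
(7,1): moves to (5,1)(W), (3,1)(W), (2,1)(W); every one is W ⇒ L
(7,4): moves to (5,4)(W), (3,4)(W), (2,4)(W), (7,2)(W); every one is W ⇒ L
(7,5): moves to (5,5)(W), (3,5)(W), (2,5)(W), (7,3)(W); every one is W ⇒ L
(8,0): moves to (6,0)(W), (4,0)(W), (3,0)(W); every one is W ⇒ L
(8,1): moves to (6,1)(W), (4,1)(W), (3,1)(W); every one is W ⇒ L
(8,4): moves to (6,4)(W), (4,4)(W), (3,4)(W), (8,2)(W); every one is W ⇒ L
(8,5): moves to (6,5)(W), (4,5)(W), (3,5)(W), (8,3)(W); every one is W ⇒ L
(9,2): moves to (7,2)(W), (5,2)(W), (4,2)(W), (9,0)(W); every one is W ⇒ L
(9,3): moves to (7,3)(W), (5,3)(W), (4,3)(W), (9,1)(W); every one is W ⇒ L
(9,6): moves to (7,6)(W), (5,6)(W), (4,6)(W), (9,4)(W); every one is W ⇒ L
Every other cell has at least one move into one of the L cells above, so it is W.
L cells per row: a=0: 4, a=1: 4, a=2: 3, a=3: 3, a=4: 0, a=5: 0, a=6: 0, a=7: 4, a=8: 4, a=9: 3; total 25.

25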